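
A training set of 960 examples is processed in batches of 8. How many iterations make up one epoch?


Iterations per epoch = dataset_size / batch_size
= 960 / 8
= 120

120


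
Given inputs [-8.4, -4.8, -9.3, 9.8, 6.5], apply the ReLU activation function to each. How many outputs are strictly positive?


ReLU(x) = max(0, x) for each element:
ReLU(-8.4) = 0
ReLU(-4.8) = 0
ReLU(-9.3) = 0
ReLU(9.8) = 9.8
ReLU(6.5) = 6.5
Active neurons (>0): 2

2


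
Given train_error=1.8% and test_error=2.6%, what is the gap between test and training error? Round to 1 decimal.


Generalization gap = test_error - train_error
= 2.6 - 1.8
= 0.8%
A small gap suggests good generalization.

0.8


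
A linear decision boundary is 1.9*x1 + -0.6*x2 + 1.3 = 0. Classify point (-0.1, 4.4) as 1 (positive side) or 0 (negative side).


Compute 1.9 * -0.1 + -0.6 * 4.4 + 1.3
= -0.19 + -2.64 + 1.3
= -1.53
Since -1.53 < 0, the point is on the negative side.

0


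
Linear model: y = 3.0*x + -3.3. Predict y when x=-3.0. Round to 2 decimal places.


y = 3.0 * -3.0 + (-3.3)
= -9.0 + (-3.3)
= -12.30

-12.30


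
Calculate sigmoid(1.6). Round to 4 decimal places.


sigmoid(z) = 1 / (1 + exp(-z))
exp(-(1.6)) = exp(-1.6) = 0.2019
1 + 0.2019 = 1.2019
1 / 1.2019 = 0.8320

0.8320


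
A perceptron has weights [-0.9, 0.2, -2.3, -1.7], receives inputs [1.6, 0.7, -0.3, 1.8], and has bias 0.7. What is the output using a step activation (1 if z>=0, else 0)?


z = w . x + b
= -0.9*1.6 + 0.2*0.7 + -2.3*-0.3 + -1.7*1.8 + 0.7
= -1.44 + 0.14 + 0.69 + -3.06 + 0.7
= -3.67 + 0.7
= -2.97
Since z = -2.97 < 0, output = 0

0


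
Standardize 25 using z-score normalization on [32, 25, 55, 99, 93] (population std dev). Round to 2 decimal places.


Mean = (32 + 25 + 55 + 99 + 93) / 5 = 60.8
Variance = sum((x_i - mean)^2) / n = 928.16
Std = sqrt(928.16) = 30.4657
Z = (x - mean) / std
= (25 - 60.8) / 30.4657
= -35.8 / 30.4657
= -1.18

-1.18


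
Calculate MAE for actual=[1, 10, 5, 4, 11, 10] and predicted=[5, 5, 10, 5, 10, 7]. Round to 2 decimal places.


Absolute errors: [4, 5, 5, 1, 1, 3]
Sum of absolute errors = 19
MAE = 19 / 6 = 3.17

3.17


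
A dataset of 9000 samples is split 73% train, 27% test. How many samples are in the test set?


Train samples = 9000 * 73% = 6570
Test samples = 9000 - 6570
= 2430

2430


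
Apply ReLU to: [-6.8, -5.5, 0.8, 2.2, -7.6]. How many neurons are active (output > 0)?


ReLU(x) = max(0, x) for each element:
ReLU(-6.8) = 0
ReLU(-5.5) = 0
ReLU(0.8) = 0.8
ReLU(2.2) = 2.2
ReLU(-7.6) = 0
Active neurons (>0): 2

2


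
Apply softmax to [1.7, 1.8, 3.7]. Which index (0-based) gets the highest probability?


Softmax is a monotonic transformation, so it preserves the argmax.
We need to find the index of the maximum logit.
Index 0: 1.7
Index 1: 1.8
Index 2: 3.7
Maximum logit = 3.7 at index 2

2


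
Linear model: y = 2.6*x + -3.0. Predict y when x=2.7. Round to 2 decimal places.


y = 2.6 * 2.7 + (-3.0)
= 7.02 + (-3.0)
= 4.02

4.02


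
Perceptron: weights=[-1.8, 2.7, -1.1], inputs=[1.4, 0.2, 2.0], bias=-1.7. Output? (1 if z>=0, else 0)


z = w . x + b
= -1.8*1.4 + 2.7*0.2 + -1.1*2.0 + -1.7
= -2.52 + 0.54 + -2.2 + -1.7
= -4.18 + -1.7
= -5.88
Since z = -5.88 < 0, output = 0

0


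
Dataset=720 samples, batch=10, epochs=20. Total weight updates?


Iterations per epoch = 720 / 10 = 72
Total updates = iterations_per_epoch * epochs
= 72 * 20
= 1440

1440


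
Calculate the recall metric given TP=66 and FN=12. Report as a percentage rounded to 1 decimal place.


Recall = TP / (TP + FN) * 100
= 66 / (66 + 12)
= 66 / 78
= 0.8462
= 84.6%

84.6


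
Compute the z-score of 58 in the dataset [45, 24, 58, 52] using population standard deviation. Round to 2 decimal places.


Mean = (45 + 24 + 58 + 52) / 4 = 44.75
Variance = sum((x_i - mean)^2) / n = 164.6875
Std = sqrt(164.6875) = 12.8331
Z = (x - mean) / std
= (58 - 44.75) / 12.8331
= 13.25 / 12.8331
= 1.03

1.03


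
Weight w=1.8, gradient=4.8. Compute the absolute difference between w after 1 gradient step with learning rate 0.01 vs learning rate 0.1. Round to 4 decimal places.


With lr=0.01: w_new = 1.8 - 0.01 * 4.8 = 1.752
With lr=0.1: w_new = 1.8 - 0.1 * 4.8 = 1.32
Absolute difference = |1.752 - 1.32|
= 0.4320

0.4320


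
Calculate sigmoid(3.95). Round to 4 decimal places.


sigmoid(z) = 1 / (1 + exp(-z))
exp(-(3.95)) = exp(-3.95) = 0.0193
1 + 0.0193 = 1.0193
1 / 1.0193 = 0.9811

0.9811


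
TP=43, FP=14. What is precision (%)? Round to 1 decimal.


Precision = TP / (TP + FP) * 100
= 43 / (43 + 14)
= 43 / 57
= 0.7544
= 75.4%

75.4


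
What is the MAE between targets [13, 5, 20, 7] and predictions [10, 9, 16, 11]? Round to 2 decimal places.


Absolute errors: [3, 4, 4, 4]
Sum of absolute errors = 15
MAE = 15 / 4 = 3.75

3.75


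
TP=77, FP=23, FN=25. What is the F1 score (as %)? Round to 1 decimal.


Precision = TP / (TP + FP) = 77 / 100 = 0.77
Recall = TP / (TP + FN) = 77 / 102 = 0.7549
F1 = 2 * P * R / (P + R)
= 2 * 0.77 * 0.7549 / (0.77 + 0.7549)
= 1.1625 / 1.5249
= 0.7624
As percentage: 76.2%

76.2


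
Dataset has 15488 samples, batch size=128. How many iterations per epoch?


Iterations per epoch = dataset_size / batch_size
= 15488 / 128
= 121

121


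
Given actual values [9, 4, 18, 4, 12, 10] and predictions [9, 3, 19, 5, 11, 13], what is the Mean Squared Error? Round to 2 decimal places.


Differences: [0, 1, -1, -1, 1, -3]
Squared errors: [0, 1, 1, 1, 1, 9]
Sum of squared errors = 13
MSE = 13 / 6 = 2.17

2.17


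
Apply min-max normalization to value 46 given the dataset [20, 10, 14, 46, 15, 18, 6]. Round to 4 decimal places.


Min = 6, Max = 46
Range = 46 - 6 = 40
Scaled = (x - min) / (max - min)
= (46 - 6) / 40
= 40 / 40
= 1.0000

1.0000


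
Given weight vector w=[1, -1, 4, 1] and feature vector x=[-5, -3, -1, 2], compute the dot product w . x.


Element-wise products:
1 * -5 = -5
-1 * -3 = 3
4 * -1 = -4
1 * 2 = 2
Sum = -5 + 3 + -4 + 2
= -4

-4


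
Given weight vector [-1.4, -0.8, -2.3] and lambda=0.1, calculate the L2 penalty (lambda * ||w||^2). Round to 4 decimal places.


Squaring each weight:
(-1.4)^2 = 1.96
(-0.8)^2 = 0.64
(-2.3)^2 = 5.29
Sum of squares = 7.89
Penalty = 0.1 * 7.89 = 0.7890

0.7890


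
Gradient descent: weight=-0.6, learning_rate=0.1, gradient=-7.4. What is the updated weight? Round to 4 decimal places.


w_new = w_old - lr * gradient
= -0.6 - 0.1 * -7.4
= -0.6 - (-0.74)
= 0.1400

0.1400


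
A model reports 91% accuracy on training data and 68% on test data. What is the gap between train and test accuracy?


Gap = train_accuracy - test_accuracy
= 91 - 68
= 23%
This large gap strongly indicates overfitting.

23


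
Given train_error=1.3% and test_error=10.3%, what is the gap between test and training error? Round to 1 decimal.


Generalization gap = test_error - train_error
= 10.3 - 1.3
= 9.0%
A moderate gap.

9.0


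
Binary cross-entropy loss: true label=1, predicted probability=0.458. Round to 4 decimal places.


For y=1: Loss = -log(p)
= -log(0.458)
= -(-0.7809)
= 0.7809

0.7809


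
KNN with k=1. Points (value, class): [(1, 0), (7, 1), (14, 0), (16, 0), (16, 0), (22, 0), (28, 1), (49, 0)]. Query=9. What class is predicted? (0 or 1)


Distances from query 9:
Point 7 (class 1): distance = 2
K=1 nearest neighbors: classes = [1]
Votes for class 1: 1 / 1
Majority vote => class 1

1


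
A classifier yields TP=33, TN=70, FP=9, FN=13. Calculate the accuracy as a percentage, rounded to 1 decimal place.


Accuracy = (TP + TN) / (TP + TN + FP + FN) * 100
= (33 + 70) / (33 + 70 + 9 + 13)
= 103 / 125
= 0.824
= 82.4%

82.4


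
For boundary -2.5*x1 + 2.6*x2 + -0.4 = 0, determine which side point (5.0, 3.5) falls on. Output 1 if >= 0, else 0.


Compute -2.5 * 5.0 + 2.6 * 3.5 + -0.4
= -12.5 + 9.1 + -0.4
= -3.8
Since -3.8 < 0, the point is on the negative side.

0


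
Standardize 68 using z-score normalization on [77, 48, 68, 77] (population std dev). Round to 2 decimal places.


Mean = (77 + 48 + 68 + 77) / 4 = 67.5
Variance = sum((x_i - mean)^2) / n = 140.25
Std = sqrt(140.25) = 11.8427
Z = (x - mean) / std
= (68 - 67.5) / 11.8427
= 0.5 / 11.8427
= 0.04

0.04


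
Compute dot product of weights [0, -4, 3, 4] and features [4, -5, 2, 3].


Element-wise products:
0 * 4 = 0
-4 * -5 = 20
3 * 2 = 6
4 * 3 = 12
Sum = 0 + 20 + 6 + 12
= 38

38


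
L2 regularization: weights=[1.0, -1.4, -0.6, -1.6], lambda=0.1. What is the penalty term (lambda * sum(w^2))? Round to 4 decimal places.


Squaring each weight:
1.0^2 = 1.0
(-1.4)^2 = 1.96
(-0.6)^2 = 0.36
(-1.6)^2 = 2.56
Sum of squares = 5.88
Penalty = 0.1 * 5.88 = 0.5880

0.5880


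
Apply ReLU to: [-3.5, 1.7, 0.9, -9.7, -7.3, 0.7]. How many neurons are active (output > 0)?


ReLU(x) = max(0, x) for each element:
ReLU(-3.5) = 0
ReLU(1.7) = 1.7
ReLU(0.9) = 0.9
ReLU(-9.7) = 0
ReLU(-7.3) = 0
ReLU(0.7) = 0.7
Active neurons (>0): 3

3


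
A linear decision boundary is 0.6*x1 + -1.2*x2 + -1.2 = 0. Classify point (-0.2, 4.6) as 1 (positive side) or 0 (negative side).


Compute 0.6 * -0.2 + -1.2 * 4.6 + -1.2
= -0.12 + -5.52 + -1.2
= -6.84
Since -6.84 < 0, the point is on the negative side.

0


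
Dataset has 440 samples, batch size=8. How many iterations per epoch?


Iterations per epoch = dataset_size / batch_size
= 440 / 8
= 55

55


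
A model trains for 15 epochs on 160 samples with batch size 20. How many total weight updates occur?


Iterations per epoch = 160 / 20 = 8
Total updates = iterations_per_epoch * epochs
= 8 * 15
= 120

120


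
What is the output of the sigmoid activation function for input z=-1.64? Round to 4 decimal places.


sigmoid(z) = 1 / (1 + exp(-z))
exp(-(-1.64)) = exp(1.64) = 5.1552
1 + 5.1552 = 6.1552
1 / 6.1552 = 0.1625

0.1625


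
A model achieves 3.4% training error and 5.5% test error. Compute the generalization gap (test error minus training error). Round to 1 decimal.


Generalization gap = test_error - train_error
= 5.5 - 3.4
= 2.1%
A moderate gap.

2.1


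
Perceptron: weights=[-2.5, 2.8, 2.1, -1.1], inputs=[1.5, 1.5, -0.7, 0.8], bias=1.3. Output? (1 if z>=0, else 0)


z = w . x + b
= -2.5*1.5 + 2.8*1.5 + 2.1*-0.7 + -1.1*0.8 + 1.3
= -3.75 + 4.2 + -1.47 + -0.88 + 1.3
= -1.9 + 1.3
= -0.6
Since z = -0.6 < 0, output = 0

0


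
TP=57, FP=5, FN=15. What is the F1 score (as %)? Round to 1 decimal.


Precision = TP / (TP + FP) = 57 / 62 = 0.9194
Recall = TP / (TP + FN) = 57 / 72 = 0.7917
F1 = 2 * P * R / (P + R)
= 2 * 0.9194 * 0.7917 / (0.9194 + 0.7917)
= 1.4556 / 1.711
= 0.8507
As percentage: 85.1%

85.1


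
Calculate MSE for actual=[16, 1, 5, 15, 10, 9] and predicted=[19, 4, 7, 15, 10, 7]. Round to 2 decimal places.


Differences: [-3, -3, -2, 0, 0, 2]
Squared errors: [9, 9, 4, 0, 0, 4]
Sum of squared errors = 26
MSE = 26 / 6 = 4.33

4.33


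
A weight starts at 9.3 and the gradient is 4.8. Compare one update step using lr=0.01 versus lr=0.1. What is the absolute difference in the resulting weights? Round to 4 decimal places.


With lr=0.01: w_new = 9.3 - 0.01 * 4.8 = 9.252
With lr=0.1: w_new = 9.3 - 0.1 * 4.8 = 8.82
Absolute difference = |9.252 - 8.82|
= 0.4320

0.4320


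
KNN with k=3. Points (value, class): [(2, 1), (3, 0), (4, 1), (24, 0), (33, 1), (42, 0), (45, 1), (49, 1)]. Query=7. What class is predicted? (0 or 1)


Distances from query 7:
Point 4 (class 1): distance = 3
Point 3 (class 0): distance = 4
Point 2 (class 1): distance = 5
K=3 nearest neighbors: classes = [1, 0, 1]
Votes for class 1: 2 / 3
Majority vote => class 1

1


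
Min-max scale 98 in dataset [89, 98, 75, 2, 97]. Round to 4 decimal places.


Min = 2, Max = 98
Range = 98 - 2 = 96
Scaled = (x - min) / (max - min)
= (98 - 2) / 96
= 96 / 96
= 1.0000

1.0000


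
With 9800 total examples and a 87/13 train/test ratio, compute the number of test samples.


Train samples = 9800 * 87% = 8526
Test samples = 9800 - 8526
= 1274

1274


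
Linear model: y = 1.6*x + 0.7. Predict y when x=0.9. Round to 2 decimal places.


y = 1.6 * 0.9 + (0.7)
= 1.44 + (0.7)
= 2.14

2.14


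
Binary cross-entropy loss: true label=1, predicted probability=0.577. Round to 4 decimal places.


For y=1: Loss = -log(p)
= -log(0.577)
= -(-0.5499)
= 0.5499

0.5499


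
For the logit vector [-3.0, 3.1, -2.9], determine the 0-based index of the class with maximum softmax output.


Softmax is a monotonic transformation, so it preserves the argmax.
We need to find the index of the maximum logit.
Index 0: -3.0
Index 1: 3.1
Index 2: -2.9
Maximum logit = 3.1 at index 1

1


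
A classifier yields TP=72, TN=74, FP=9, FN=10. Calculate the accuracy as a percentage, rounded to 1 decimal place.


Accuracy = (TP + TN) / (TP + TN + FP + FN) * 100
= (72 + 74) / (72 + 74 + 9 + 10)
= 146 / 165
= 0.8848
= 88.5%

88.5


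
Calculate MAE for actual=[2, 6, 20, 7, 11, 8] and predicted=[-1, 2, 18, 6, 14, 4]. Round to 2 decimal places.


Absolute errors: [3, 4, 2, 1, 3, 4]
Sum of absolute errors = 17
MAE = 17 / 6 = 2.83

2.83


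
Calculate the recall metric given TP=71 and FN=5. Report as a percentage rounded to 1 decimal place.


Recall = TP / (TP + FN) * 100
= 71 / (71 + 5)
= 71 / 76
= 0.9342
= 93.4%

93.4


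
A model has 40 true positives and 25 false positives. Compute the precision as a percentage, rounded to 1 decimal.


Precision = TP / (TP + FP) * 100
= 40 / (40 + 25)
= 40 / 65
= 0.6154
= 61.5%

61.5


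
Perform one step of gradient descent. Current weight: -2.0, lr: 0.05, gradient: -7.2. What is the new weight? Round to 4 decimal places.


w_new = w_old - lr * gradient
= -2.0 - 0.05 * -7.2
= -2.0 - (-0.36)
= -1.6400

-1.6400


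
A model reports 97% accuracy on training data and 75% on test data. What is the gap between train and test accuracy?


Gap = train_accuracy - test_accuracy
= 97 - 75
= 22%
This large gap strongly indicates overfitting.

22


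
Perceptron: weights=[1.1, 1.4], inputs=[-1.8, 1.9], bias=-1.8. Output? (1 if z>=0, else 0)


z = w . x + b
= 1.1*-1.8 + 1.4*1.9 + -1.8
= -1.98 + 2.66 + -1.8
= 0.68 + -1.8
= -1.12
Since z = -1.12 < 0, output = 0

0


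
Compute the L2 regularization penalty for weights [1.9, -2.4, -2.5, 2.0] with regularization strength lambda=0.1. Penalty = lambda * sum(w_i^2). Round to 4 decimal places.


Squaring each weight:
1.9^2 = 3.61
(-2.4)^2 = 5.76
(-2.5)^2 = 6.25
2.0^2 = 4.0
Sum of squares = 19.62
Penalty = 0.1 * 19.62 = 1.9620

1.9620


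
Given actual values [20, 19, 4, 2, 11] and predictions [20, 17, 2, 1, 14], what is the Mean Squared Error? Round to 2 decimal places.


Differences: [0, 2, 2, 1, -3]
Squared errors: [0, 4, 4, 1, 9]
Sum of squared errors = 18
MSE = 18 / 5 = 3.60

3.60


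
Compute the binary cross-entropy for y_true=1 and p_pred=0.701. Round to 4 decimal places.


For y=1: Loss = -log(p)
= -log(0.701)
= -(-0.3552)
= 0.3552

0.3552


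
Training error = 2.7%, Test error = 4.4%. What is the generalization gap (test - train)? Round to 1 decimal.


Generalization gap = test_error - train_error
= 4.4 - 2.7
= 1.7%
A small gap suggests good generalization.

1.7


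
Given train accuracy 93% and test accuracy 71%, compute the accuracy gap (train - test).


Gap = train_accuracy - test_accuracy
= 93 - 71
= 22%
This large gap strongly indicates overfitting.

22


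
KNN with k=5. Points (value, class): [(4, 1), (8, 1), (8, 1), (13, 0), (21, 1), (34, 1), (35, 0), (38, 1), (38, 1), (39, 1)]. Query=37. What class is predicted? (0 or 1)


Distances from query 37:
Point 38 (class 1): distance = 1
Point 38 (class 1): distance = 1
Point 35 (class 0): distance = 2
Point 39 (class 1): distance = 2
Point 34 (class 1): distance = 3
K=5 nearest neighbors: classes = [1, 1, 0, 1, 1]
Votes for class 1: 4 / 5
Majority vote => class 1

1


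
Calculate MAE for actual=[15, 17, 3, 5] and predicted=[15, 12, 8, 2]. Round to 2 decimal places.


Absolute errors: [0, 5, 5, 3]
Sum of absolute errors = 13
MAE = 13 / 4 = 3.25

3.25


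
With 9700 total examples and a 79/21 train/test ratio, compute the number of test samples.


Train samples = 9700 * 79% = 7663
Test samples = 9700 - 7663
= 2037

2037


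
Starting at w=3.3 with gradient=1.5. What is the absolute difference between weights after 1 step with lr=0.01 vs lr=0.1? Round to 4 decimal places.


With lr=0.01: w_new = 3.3 - 0.01 * 1.5 = 3.285
With lr=0.1: w_new = 3.3 - 0.1 * 1.5 = 3.15
Absolute difference = |3.285 - 3.15|
= 0.1350

0.1350


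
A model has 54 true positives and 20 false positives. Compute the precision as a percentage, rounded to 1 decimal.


Precision = TP / (TP + FP) * 100
= 54 / (54 + 20)
= 54 / 74
= 0.7297
= 73.0%

73.0


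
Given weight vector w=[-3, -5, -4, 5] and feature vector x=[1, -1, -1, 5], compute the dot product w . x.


Element-wise products:
-3 * 1 = -3
-5 * -1 = 5
-4 * -1 = 4
5 * 5 = 25
Sum = -3 + 5 + 4 + 25
= 31

31


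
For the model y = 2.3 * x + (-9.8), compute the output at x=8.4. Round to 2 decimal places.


y = 2.3 * 8.4 + (-9.8)
= 19.32 + (-9.8)
= 9.52

9.52


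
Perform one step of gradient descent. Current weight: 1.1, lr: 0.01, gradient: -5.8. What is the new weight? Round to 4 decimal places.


w_new = w_old - lr * gradient
= 1.1 - 0.01 * -5.8
= 1.1 - (-0.058)
= 1.1580

1.1580


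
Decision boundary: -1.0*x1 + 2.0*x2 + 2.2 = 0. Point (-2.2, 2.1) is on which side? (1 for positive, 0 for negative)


Compute -1.0 * -2.2 + 2.0 * 2.1 + 2.2
= 2.2 + 4.2 + 2.2
= 8.6
Since 8.6 >= 0, the point is on the positive side.

1


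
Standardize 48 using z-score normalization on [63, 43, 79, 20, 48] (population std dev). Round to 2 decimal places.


Mean = (63 + 43 + 79 + 20 + 48) / 5 = 50.6
Variance = sum((x_i - mean)^2) / n = 392.24
Std = sqrt(392.24) = 19.805
Z = (x - mean) / std
= (48 - 50.6) / 19.805
= -2.6 / 19.805
= -0.13

-0.13


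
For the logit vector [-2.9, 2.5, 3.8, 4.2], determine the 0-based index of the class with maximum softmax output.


Softmax is a monotonic transformation, so it preserves the argmax.
We need to find the index of the maximum logit.
Index 0: -2.9
Index 1: 2.5
Index 2: 3.8
Index 3: 4.2
Maximum logit = 4.2 at index 3

3


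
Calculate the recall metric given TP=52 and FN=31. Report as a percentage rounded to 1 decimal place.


Recall = TP / (TP + FN) * 100
= 52 / (52 + 31)
= 52 / 83
= 0.6265
= 62.7%

62.7


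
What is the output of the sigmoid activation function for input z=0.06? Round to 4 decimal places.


sigmoid(z) = 1 / (1 + exp(-z))
exp(-(0.06)) = exp(-0.06) = 0.9418
1 + 0.9418 = 1.9418
1 / 1.9418 = 0.5150

0.5150


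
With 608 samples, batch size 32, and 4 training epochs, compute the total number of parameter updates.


Iterations per epoch = 608 / 32 = 19
Total updates = iterations_per_epoch * epochs
= 19 * 4
= 76

76


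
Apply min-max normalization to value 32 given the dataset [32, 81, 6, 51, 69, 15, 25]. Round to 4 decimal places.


Min = 6, Max = 81
Range = 81 - 6 = 75
Scaled = (x - min) / (max - min)
= (32 - 6) / 75
= 26 / 75
= 0.3467

0.3467


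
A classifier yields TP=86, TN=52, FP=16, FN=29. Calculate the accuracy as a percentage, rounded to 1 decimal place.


Accuracy = (TP + TN) / (TP + TN + FP + FN) * 100
= (86 + 52) / (86 + 52 + 16 + 29)
= 138 / 183
= 0.7541
= 75.4%

75.4


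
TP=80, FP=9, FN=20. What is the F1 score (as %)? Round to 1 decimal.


Precision = TP / (TP + FP) = 80 / 89 = 0.8989
Recall = TP / (TP + FN) = 80 / 100 = 0.8
F1 = 2 * P * R / (P + R)
= 2 * 0.8989 * 0.8 / (0.8989 + 0.8)
= 1.4382 / 1.6989
= 0.8466
As percentage: 84.7%

84.7


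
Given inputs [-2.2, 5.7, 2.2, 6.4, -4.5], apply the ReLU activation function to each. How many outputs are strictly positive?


ReLU(x) = max(0, x) for each element:
ReLU(-2.2) = 0
ReLU(5.7) = 5.7
ReLU(2.2) = 2.2
ReLU(6.4) = 6.4
ReLU(-4.5) = 0
Active neurons (>0): 3

3


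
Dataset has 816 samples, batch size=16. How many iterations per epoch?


Iterations per epoch = dataset_size / batch_size
= 816 / 16
= 51

51


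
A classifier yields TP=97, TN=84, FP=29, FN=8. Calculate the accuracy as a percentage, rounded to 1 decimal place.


Accuracy = (TP + TN) / (TP + TN + FP + FN) * 100
= (97 + 84) / (97 + 84 + 29 + 8)
= 181 / 218
= 0.8303
= 83.0%

83.0


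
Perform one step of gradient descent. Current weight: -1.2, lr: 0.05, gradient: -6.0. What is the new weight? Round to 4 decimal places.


w_new = w_old - lr * gradient
= -1.2 - 0.05 * -6.0
= -1.2 - (-0.3)
= -0.9000

-0.9000


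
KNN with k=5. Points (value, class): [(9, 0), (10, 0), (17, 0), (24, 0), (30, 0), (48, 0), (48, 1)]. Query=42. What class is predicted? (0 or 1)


Distances from query 42:
Point 48 (class 0): distance = 6
Point 48 (class 1): distance = 6
Point 30 (class 0): distance = 12
Point 24 (class 0): distance = 18
Point 17 (class 0): distance = 25
K=5 nearest neighbors: classes = [0, 1, 0, 0, 0]
Votes for class 1: 1 / 5
Majority vote => class 0

0


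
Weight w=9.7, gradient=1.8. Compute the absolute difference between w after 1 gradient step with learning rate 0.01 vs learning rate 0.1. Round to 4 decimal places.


With lr=0.01: w_new = 9.7 - 0.01 * 1.8 = 9.682
With lr=0.1: w_new = 9.7 - 0.1 * 1.8 = 9.52
Absolute difference = |9.682 - 9.52|
= 0.1620

0.1620


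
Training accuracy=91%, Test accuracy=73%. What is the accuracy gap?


Gap = train_accuracy - test_accuracy
= 91 - 73
= 18%
This gap suggests the model is overfitting.

18


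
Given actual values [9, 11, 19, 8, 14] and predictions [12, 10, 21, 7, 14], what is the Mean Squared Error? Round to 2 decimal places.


Differences: [-3, 1, -2, 1, 0]
Squared errors: [9, 1, 4, 1, 0]
Sum of squared errors = 15
MSE = 15 / 5 = 3.00

3.00


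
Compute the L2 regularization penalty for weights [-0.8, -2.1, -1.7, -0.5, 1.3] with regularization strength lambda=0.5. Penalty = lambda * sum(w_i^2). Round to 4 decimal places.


Squaring each weight:
(-0.8)^2 = 0.64
(-2.1)^2 = 4.41
(-1.7)^2 = 2.89
(-0.5)^2 = 0.25
1.3^2 = 1.69
Sum of squares = 9.88
Penalty = 0.5 * 9.88 = 4.9400

4.9400


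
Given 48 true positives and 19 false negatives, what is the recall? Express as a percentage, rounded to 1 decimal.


Recall = TP / (TP + FN) * 100
= 48 / (48 + 19)
= 48 / 67
= 0.7164
= 71.6%

71.6


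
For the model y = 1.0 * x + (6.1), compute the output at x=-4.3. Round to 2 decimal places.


y = 1.0 * -4.3 + (6.1)
= -4.3 + (6.1)
= 1.80

1.80


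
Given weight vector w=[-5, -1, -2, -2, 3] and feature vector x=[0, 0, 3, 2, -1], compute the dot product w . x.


Element-wise products:
-5 * 0 = 0
-1 * 0 = 0
-2 * 3 = -6
-2 * 2 = -4
3 * -1 = -3
Sum = 0 + 0 + -6 + -4 + -3
= -13

-13


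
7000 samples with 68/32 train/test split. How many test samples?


Train samples = 7000 * 68% = 4760
Test samples = 7000 - 4760
= 2240

2240


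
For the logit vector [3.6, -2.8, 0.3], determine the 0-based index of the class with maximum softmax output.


Softmax is a monotonic transformation, so it preserves the argmax.
We need to find the index of the maximum logit.
Index 0: 3.6
Index 1: -2.8
Index 2: 0.3
Maximum logit = 3.6 at index 0

0


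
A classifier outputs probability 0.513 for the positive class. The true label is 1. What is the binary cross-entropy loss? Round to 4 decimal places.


For y=1: Loss = -log(p)
= -log(0.513)
= -(-0.6675)
= 0.6675

0.6675


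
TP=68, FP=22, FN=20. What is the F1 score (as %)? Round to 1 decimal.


Precision = TP / (TP + FP) = 68 / 90 = 0.7556
Recall = TP / (TP + FN) = 68 / 88 = 0.7727
F1 = 2 * P * R / (P + R)
= 2 * 0.7556 * 0.7727 / (0.7556 + 0.7727)
= 1.1677 / 1.5283
= 0.764
As percentage: 76.4%

76.4


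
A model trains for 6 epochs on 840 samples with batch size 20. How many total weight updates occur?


Iterations per epoch = 840 / 20 = 42
Total updates = iterations_per_epoch * epochs
= 42 * 6
= 252

252


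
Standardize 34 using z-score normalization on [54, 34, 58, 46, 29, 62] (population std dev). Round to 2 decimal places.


Mean = (54 + 34 + 58 + 46 + 29 + 62) / 6 = 47.1667
Variance = sum((x_i - mean)^2) / n = 148.1389
Std = sqrt(148.1389) = 12.1712
Z = (x - mean) / std
= (34 - 47.1667) / 12.1712
= -13.1667 / 12.1712
= -1.08

-1.08


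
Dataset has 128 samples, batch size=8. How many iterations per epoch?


Iterations per epoch = dataset_size / batch_size
= 128 / 8
= 16

16


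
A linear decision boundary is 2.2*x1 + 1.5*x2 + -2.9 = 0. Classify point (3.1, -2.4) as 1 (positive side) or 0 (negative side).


Compute 2.2 * 3.1 + 1.5 * -2.4 + -2.9
= 6.82 + -3.6 + -2.9
= 0.32
Since 0.32 >= 0, the point is on the positive side.

1


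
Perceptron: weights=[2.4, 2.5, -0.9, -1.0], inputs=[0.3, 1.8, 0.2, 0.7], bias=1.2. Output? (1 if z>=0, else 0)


z = w . x + b
= 2.4*0.3 + 2.5*1.8 + -0.9*0.2 + -1.0*0.7 + 1.2
= 0.72 + 4.5 + -0.18 + -0.7 + 1.2
= 4.34 + 1.2
= 5.54
Since z = 5.54 >= 0, output = 1

1


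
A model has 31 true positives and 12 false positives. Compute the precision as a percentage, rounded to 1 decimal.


Precision = TP / (TP + FP) * 100
= 31 / (31 + 12)
= 31 / 43
= 0.7209
= 72.1%

72.1


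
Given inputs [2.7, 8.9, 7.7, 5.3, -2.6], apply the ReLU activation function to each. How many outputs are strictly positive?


ReLU(x) = max(0, x) for each element:
ReLU(2.7) = 2.7
ReLU(8.9) = 8.9
ReLU(7.7) = 7.7
ReLU(5.3) = 5.3
ReLU(-2.6) = 0
Active neurons (>0): 4

4


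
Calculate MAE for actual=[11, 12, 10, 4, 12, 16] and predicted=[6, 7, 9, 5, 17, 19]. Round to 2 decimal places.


Absolute errors: [5, 5, 1, 1, 5, 3]
Sum of absolute errors = 20
MAE = 20 / 6 = 3.33

3.33


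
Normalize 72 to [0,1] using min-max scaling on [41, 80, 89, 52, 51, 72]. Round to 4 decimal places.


Min = 41, Max = 89
Range = 89 - 41 = 48
Scaled = (x - min) / (max - min)
= (72 - 41) / 48
= 31 / 48
= 0.6458

0.6458


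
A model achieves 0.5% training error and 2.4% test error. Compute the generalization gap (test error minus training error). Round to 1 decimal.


Generalization gap = test_error - train_error
= 2.4 - 0.5
= 1.9%
A small gap suggests good generalization.

1.9


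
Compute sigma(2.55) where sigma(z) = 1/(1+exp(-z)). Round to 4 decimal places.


sigmoid(z) = 1 / (1 + exp(-z))
exp(-(2.55)) = exp(-2.55) = 0.0781
1 + 0.0781 = 1.0781
1 / 1.0781 = 0.9276

0.9276


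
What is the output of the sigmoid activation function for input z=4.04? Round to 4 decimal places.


sigmoid(z) = 1 / (1 + exp(-z))
exp(-(4.04)) = exp(-4.04) = 0.0176
1 + 0.0176 = 1.0176
1 / 1.0176 = 0.9827

0.9827


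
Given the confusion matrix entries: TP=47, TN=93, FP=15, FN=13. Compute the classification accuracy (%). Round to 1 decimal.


Accuracy = (TP + TN) / (TP + TN + FP + FN) * 100
= (47 + 93) / (47 + 93 + 15 + 13)
= 140 / 168
= 0.8333
= 83.3%

83.3


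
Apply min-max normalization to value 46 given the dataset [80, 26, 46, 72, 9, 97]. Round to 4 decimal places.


Min = 9, Max = 97
Range = 97 - 9 = 88
Scaled = (x - min) / (max - min)
= (46 - 9) / 88
= 37 / 88
= 0.4205

0.4205


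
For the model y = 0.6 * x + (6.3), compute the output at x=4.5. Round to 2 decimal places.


y = 0.6 * 4.5 + (6.3)
= 2.7 + (6.3)
= 9.00

9.00


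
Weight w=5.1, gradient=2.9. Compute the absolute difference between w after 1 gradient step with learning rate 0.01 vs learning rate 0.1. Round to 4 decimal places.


With lr=0.01: w_new = 5.1 - 0.01 * 2.9 = 5.071
With lr=0.1: w_new = 5.1 - 0.1 * 2.9 = 4.81
Absolute difference = |5.071 - 4.81|
= 0.2610

0.2610


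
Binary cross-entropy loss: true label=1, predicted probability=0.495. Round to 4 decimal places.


For y=1: Loss = -log(p)
= -log(0.495)
= -(-0.7032)
= 0.7032

0.7032


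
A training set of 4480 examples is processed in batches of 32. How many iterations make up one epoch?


Iterations per epoch = dataset_size / batch_size
= 4480 / 32
= 140

140


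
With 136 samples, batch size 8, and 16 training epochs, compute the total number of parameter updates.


Iterations per epoch = 136 / 8 = 17
Total updates = iterations_per_epoch * epochs
= 17 * 16
= 272

272


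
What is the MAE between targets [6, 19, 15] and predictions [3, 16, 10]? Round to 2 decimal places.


Absolute errors: [3, 3, 5]
Sum of absolute errors = 11
MAE = 11 / 3 = 3.67

3.67


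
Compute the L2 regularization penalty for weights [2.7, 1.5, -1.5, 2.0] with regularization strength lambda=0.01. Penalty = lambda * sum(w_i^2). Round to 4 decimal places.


Squaring each weight:
2.7^2 = 7.29
1.5^2 = 2.25
(-1.5)^2 = 2.25
2.0^2 = 4.0
Sum of squares = 15.79
Penalty = 0.01 * 15.79 = 0.1579

0.1579


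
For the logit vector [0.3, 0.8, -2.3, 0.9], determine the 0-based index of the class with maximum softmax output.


Softmax is a monotonic transformation, so it preserves the argmax.
We need to find the index of the maximum logit.
Index 0: 0.3
Index 1: 0.8
Index 2: -2.3
Index 3: 0.9
Maximum logit = 0.9 at index 3

3


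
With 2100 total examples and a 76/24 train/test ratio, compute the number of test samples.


Train samples = 2100 * 76% = 1596
Test samples = 2100 - 1596
= 504

504


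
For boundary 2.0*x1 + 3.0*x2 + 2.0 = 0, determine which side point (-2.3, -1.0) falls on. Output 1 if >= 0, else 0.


Compute 2.0 * -2.3 + 3.0 * -1.0 + 2.0
= -4.6 + -3.0 + 2.0
= -5.6
Since -5.6 < 0, the point is on the negative side.

0


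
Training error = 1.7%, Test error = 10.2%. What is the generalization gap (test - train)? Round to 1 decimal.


Generalization gap = test_error - train_error
= 10.2 - 1.7
= 8.5%
A moderate gap.

8.5


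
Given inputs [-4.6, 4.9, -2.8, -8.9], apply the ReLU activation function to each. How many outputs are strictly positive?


ReLU(x) = max(0, x) for each element:
ReLU(-4.6) = 0
ReLU(4.9) = 4.9
ReLU(-2.8) = 0
ReLU(-8.9) = 0
Active neurons (>0): 1

1


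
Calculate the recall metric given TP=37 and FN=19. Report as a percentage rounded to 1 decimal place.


Recall = TP / (TP + FN) * 100
= 37 / (37 + 19)
= 37 / 56
= 0.6607
= 66.1%

66.1


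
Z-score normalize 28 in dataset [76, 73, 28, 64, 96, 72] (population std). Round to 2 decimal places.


Mean = (76 + 73 + 28 + 64 + 96 + 72) / 6 = 68.1667
Variance = sum((x_i - mean)^2) / n = 417.4722
Std = sqrt(417.4722) = 20.4321
Z = (x - mean) / std
= (28 - 68.1667) / 20.4321
= -40.1667 / 20.4321
= -1.97

-1.97


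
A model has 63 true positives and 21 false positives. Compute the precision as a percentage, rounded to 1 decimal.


Precision = TP / (TP + FP) * 100
= 63 / (63 + 21)
= 63 / 84
= 0.75
= 75.0%

75.0


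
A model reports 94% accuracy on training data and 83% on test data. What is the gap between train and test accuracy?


Gap = train_accuracy - test_accuracy
= 94 - 83
= 11%
This gap suggests the model is overfitting.

11


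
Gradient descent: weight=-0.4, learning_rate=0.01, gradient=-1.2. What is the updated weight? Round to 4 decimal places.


w_new = w_old - lr * gradient
= -0.4 - 0.01 * -1.2
= -0.4 - (-0.012)
= -0.3880

-0.3880


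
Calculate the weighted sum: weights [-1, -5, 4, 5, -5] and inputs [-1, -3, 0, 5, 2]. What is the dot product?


Element-wise products:
-1 * -1 = 1
-5 * -3 = 15
4 * 0 = 0
5 * 5 = 25
-5 * 2 = -10
Sum = 1 + 15 + 0 + 25 + -10
= 31

31


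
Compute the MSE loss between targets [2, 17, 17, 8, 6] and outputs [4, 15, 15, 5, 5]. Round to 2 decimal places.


Differences: [-2, 2, 2, 3, 1]
Squared errors: [4, 4, 4, 9, 1]
Sum of squared errors = 22
MSE = 22 / 5 = 4.40

4.40


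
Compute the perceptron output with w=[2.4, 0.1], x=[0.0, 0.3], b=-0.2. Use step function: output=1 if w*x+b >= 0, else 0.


z = w . x + b
= 2.4*0.0 + 0.1*0.3 + -0.2
= 0.0 + 0.03 + -0.2
= 0.03 + -0.2
= -0.17
Since z = -0.17 < 0, output = 0

0


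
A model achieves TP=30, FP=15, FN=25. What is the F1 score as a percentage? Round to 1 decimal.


Precision = TP / (TP + FP) = 30 / 45 = 0.6667
Recall = TP / (TP + FN) = 30 / 55 = 0.5455
F1 = 2 * P * R / (P + R)
= 2 * 0.6667 * 0.5455 / (0.6667 + 0.5455)
= 0.7273 / 1.2121
= 0.6
As percentage: 60.0%

60.0


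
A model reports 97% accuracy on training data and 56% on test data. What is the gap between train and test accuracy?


Gap = train_accuracy - test_accuracy
= 97 - 56
= 41%
This large gap strongly indicates overfitting.

41


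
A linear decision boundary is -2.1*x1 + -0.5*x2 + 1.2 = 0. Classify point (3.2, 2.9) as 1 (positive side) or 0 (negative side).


Compute -2.1 * 3.2 + -0.5 * 2.9 + 1.2
= -6.72 + -1.45 + 1.2
= -6.97
Since -6.97 < 0, the point is on the negative side.

0


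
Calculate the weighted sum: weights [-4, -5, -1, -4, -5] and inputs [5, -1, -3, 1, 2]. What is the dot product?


Element-wise products:
-4 * 5 = -20
-5 * -1 = 5
-1 * -3 = 3
-4 * 1 = -4
-5 * 2 = -10
Sum = -20 + 5 + 3 + -4 + -10
= -26

-26


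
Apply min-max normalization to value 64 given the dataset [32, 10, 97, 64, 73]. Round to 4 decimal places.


Min = 10, Max = 97
Range = 97 - 10 = 87
Scaled = (x - min) / (max - min)
= (64 - 10) / 87
= 54 / 87
= 0.6207

0.6207


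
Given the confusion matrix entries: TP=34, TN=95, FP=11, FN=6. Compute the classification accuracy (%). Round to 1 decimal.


Accuracy = (TP + TN) / (TP + TN + FP + FN) * 100
= (34 + 95) / (34 + 95 + 11 + 6)
= 129 / 146
= 0.8836
= 88.4%

88.4


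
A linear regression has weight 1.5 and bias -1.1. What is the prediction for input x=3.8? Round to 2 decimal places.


y = 1.5 * 3.8 + (-1.1)
= 5.7 + (-1.1)
= 4.60

4.60


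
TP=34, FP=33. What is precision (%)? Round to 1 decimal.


Precision = TP / (TP + FP) * 100
= 34 / (34 + 33)
= 34 / 67
= 0.5075
= 50.7%

50.7


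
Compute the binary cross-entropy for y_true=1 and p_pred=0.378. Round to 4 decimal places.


For y=1: Loss = -log(p)
= -log(0.378)
= -(-0.9729)
= 0.9729

0.9729


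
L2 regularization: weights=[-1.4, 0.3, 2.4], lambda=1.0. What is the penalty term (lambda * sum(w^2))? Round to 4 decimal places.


Squaring each weight:
(-1.4)^2 = 1.96
0.3^2 = 0.09
2.4^2 = 5.76
Sum of squares = 7.81
Penalty = 1.0 * 7.81 = 7.8100

7.8100


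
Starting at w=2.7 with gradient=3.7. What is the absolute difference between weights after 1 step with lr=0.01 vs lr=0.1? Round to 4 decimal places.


With lr=0.01: w_new = 2.7 - 0.01 * 3.7 = 2.663
With lr=0.1: w_new = 2.7 - 0.1 * 3.7 = 2.33
Absolute difference = |2.663 - 2.33|
= 0.3330

0.3330


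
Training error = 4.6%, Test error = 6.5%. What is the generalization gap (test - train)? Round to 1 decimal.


Generalization gap = test_error - train_error
= 6.5 - 4.6
= 1.9%
A small gap suggests good generalization.

1.9


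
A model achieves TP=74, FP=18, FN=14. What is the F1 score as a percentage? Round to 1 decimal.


Precision = TP / (TP + FP) = 74 / 92 = 0.8043
Recall = TP / (TP + FN) = 74 / 88 = 0.8409
F1 = 2 * P * R / (P + R)
= 2 * 0.8043 * 0.8409 / (0.8043 + 0.8409)
= 1.3528 / 1.6453
= 0.8222
As percentage: 82.2%

82.2


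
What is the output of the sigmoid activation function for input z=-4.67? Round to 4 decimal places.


sigmoid(z) = 1 / (1 + exp(-z))
exp(-(-4.67)) = exp(4.67) = 106.6977
1 + 106.6977 = 107.6977
1 / 107.6977 = 0.0093

0.0093


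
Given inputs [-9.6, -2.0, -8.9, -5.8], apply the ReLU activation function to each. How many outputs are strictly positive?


ReLU(x) = max(0, x) for each element:
ReLU(-9.6) = 0
ReLU(-2.0) = 0
ReLU(-8.9) = 0
ReLU(-5.8) = 0
Active neurons (>0): 0

0


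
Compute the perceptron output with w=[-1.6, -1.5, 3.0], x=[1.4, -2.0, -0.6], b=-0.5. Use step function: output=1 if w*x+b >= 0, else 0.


z = w . x + b
= -1.6*1.4 + -1.5*-2.0 + 3.0*-0.6 + -0.5
= -2.24 + 3.0 + -1.8 + -0.5
= -1.04 + -0.5
= -1.54
Since z = -1.54 < 0, output = 0

0


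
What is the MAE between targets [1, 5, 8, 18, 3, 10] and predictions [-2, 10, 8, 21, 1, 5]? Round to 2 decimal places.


Absolute errors: [3, 5, 0, 3, 2, 5]
Sum of absolute errors = 18
MAE = 18 / 6 = 3.00

3.00


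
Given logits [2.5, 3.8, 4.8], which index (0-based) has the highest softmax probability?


Softmax is a monotonic transformation, so it preserves the argmax.
We need to find the index of the maximum logit.
Index 0: 2.5
Index 1: 3.8
Index 2: 4.8
Maximum logit = 4.8 at index 2

2


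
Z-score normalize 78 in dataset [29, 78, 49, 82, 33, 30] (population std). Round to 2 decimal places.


Mean = (29 + 78 + 49 + 82 + 33 + 30) / 6 = 50.1667
Variance = sum((x_i - mean)^2) / n = 489.8056
Std = sqrt(489.8056) = 22.1316
Z = (x - mean) / std
= (78 - 50.1667) / 22.1316
= 27.8333 / 22.1316
= 1.26

1.26


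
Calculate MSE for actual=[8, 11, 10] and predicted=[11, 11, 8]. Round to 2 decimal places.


Differences: [-3, 0, 2]
Squared errors: [9, 0, 4]
Sum of squared errors = 13
MSE = 13 / 3 = 4.33

4.33


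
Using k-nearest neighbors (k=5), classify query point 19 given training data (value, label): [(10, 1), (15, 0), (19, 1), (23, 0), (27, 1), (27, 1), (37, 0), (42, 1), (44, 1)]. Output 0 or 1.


Distances from query 19:
Point 19 (class 1): distance = 0
Point 15 (class 0): distance = 4
Point 23 (class 0): distance = 4
Point 27 (class 1): distance = 8
Point 27 (class 1): distance = 8
K=5 nearest neighbors: classes = [1, 0, 0, 1, 1]
Votes for class 1: 3 / 5
Majority vote => class 1

1


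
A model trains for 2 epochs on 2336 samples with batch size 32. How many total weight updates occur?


Iterations per epoch = 2336 / 32 = 73
Total updates = iterations_per_epoch * epochs
= 73 * 2
= 146

146


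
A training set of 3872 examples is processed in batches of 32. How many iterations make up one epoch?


Iterations per epoch = dataset_size / batch_size
= 3872 / 32
= 121

121


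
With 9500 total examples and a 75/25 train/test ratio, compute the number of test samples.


Train samples = 9500 * 75% = 7125
Test samples = 9500 - 7125
= 2375

2375


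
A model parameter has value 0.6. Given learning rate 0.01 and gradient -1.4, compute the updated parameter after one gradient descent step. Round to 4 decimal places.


w_new = w_old - lr * gradient
= 0.6 - 0.01 * -1.4
= 0.6 - (-0.014)
= 0.6140

0.6140


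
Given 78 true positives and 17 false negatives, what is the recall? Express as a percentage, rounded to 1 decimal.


Recall = TP / (TP + FN) * 100
= 78 / (78 + 17)
= 78 / 95
= 0.8211
= 82.1%

82.1


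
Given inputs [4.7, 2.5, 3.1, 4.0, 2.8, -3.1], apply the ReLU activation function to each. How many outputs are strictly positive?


ReLU(x) = max(0, x) for each element:
ReLU(4.7) = 4.7
ReLU(2.5) = 2.5
ReLU(3.1) = 3.1
ReLU(4.0) = 4.0
ReLU(2.8) = 2.8
ReLU(-3.1) = 0
Active neurons (>0): 5

5


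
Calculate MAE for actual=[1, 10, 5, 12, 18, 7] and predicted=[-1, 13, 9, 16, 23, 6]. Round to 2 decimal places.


Absolute errors: [2, 3, 4, 4, 5, 1]
Sum of absolute errors = 19
MAE = 19 / 6 = 3.17

3.17


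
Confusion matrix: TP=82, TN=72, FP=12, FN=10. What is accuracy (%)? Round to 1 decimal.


Accuracy = (TP + TN) / (TP + TN + FP + FN) * 100
= (82 + 72) / (82 + 72 + 12 + 10)
= 154 / 176
= 0.875
= 87.5%

87.5


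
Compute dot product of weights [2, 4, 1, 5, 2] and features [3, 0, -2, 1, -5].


Element-wise products:
2 * 3 = 6
4 * 0 = 0
1 * -2 = -2
5 * 1 = 5
2 * -5 = -10
Sum = 6 + 0 + -2 + 5 + -10
= -1

-1


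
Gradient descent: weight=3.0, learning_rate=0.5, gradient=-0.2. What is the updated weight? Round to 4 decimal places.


w_new = w_old - lr * gradient
= 3.0 - 0.5 * -0.2
= 3.0 - (-0.1)
= 3.1000

3.1000


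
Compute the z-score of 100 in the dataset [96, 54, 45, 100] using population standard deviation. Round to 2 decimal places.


Mean = (96 + 54 + 45 + 100) / 4 = 73.75
Variance = sum((x_i - mean)^2) / n = 600.1875
Std = sqrt(600.1875) = 24.4987
Z = (x - mean) / std
= (100 - 73.75) / 24.4987
= 26.25 / 24.4987
= 1.07

1.07
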